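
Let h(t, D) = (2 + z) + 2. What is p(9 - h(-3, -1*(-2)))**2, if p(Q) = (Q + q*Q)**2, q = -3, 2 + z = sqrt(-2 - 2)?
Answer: 19856 - 40320*I ≈ 19856.0 - 40320.0*I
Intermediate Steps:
z = -2 + 2*I (z = -2 + sqrt(-2 - 2) = -2 + sqrt(-4) = -2 + 2*I ≈ -2.0 + 2.0*I)
h(t, D) = 2 + 2*I (h(t, D) = (2 + (-2 + 2*I)) + 2 = 2*I + 2 = 2 + 2*I)
p(Q) = 4*Q**2 (p(Q) = (Q - 3*Q)**2 = (-2*Q)**2 = 4*Q**2)
p(9 - h(-3, -1*(-2)))**2 = (4*(9 - (2 + 2*I))**2)**2 = (4*(9 + (-2 - 2*I))**2)**2 = (4*(7 - 2*I)**2)**2 = 16*(7 - 2*I)**4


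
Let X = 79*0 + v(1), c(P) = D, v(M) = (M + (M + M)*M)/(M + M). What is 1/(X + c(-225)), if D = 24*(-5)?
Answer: -2/237 ≈ -0.0084388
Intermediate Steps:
D = -120
v(M) = (M + 2*M²)/(2*M) (v(M) = (M + (2*M)*M)/((2*M)) = (M + 2*M²)*(1/(2*M)) = (M + 2*M²)/(2*M))
c(P) = -120
X = 3/2 (X = 79*0 + (½ + 1) = 0 + 3/2 = 3/2 ≈ 1.5000)
1/(X + c(-225)) = 1/(3/2 - 120) = 1/(-237/2) = -2/237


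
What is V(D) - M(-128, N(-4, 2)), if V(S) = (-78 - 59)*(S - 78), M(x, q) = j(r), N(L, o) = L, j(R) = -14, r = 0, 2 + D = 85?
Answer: -671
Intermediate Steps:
D = 83 (D = -2 + 85 = 83)
M(x, q) = -14
V(S) = 10686 - 137*S (V(S) = -137*(-78 + S) = 10686 - 137*S)
V(D) - M(-128, N(-4, 2)) = (10686 - 137*83) - 1*(-14) = (10686 - 11371) + 14 = -685 + 14 = -671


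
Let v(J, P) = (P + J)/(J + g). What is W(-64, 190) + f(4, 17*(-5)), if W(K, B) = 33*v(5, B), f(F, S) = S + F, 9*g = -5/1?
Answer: 10935/8 ≈ 1366.9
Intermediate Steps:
g = -5/9 (g = (-5/1)/9 = (-5*1)/9 = (⅑)*(-5) = -5/9 ≈ -0.55556)
v(J, P) = (J + P)/(-5/9 + J) (v(J, P) = (P + J)/(J - 5/9) = (J + P)/(-5/9 + J))
f(F, S) = F + S
W(K, B) = 297/8 + 297*B/40 (W(K, B) = 33*(9*(5 + B)/(-5 + 9*5)) = 33*(9*(5 + B)/(-5 + 45)) = 33*(9*(5 + B)/40) = 33*(9*(1/40)*(5 + B)) = 33*(9/8 + 9*B/40) = 297/8 + 297*B/40)
W(-64, 190) + f(4, 17*(-5)) = (297/8 + (297/40)*190) + (4 + 17*(-5)) = (297/8 + 5643/4) + (4 - 85) = 11583/8 - 81 = 10935/8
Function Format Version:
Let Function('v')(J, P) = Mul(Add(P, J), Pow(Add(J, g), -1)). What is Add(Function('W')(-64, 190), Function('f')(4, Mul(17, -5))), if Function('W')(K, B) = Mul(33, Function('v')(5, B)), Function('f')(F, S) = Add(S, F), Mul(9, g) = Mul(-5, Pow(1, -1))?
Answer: Rational(10935, 8) ≈ 1366.9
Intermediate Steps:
g = Rational(-5, 9) (g = Mul(Rational(1, 9), Mul(-5, Pow(1, -1))) = Mul(Rational(1, 9), Mul(-5, 1)) = Mul(Rational(1, 9), -5) = Rational(-5, 9) ≈ -0.55556)
Function('v')(J, P) = Mul(Pow(Add(Rational(-5, 9), J), -1), Add(J, P)) (Function('v')(J, P) = Mul(Add(P, J), Pow(Add(J, Rational(-5, 9)), -1)) = Mul(Add(J, P), Pow(Add(Rational(-5, 9), J), -1)) = Mul(Pow(Add(Rational(-5, 9), J), -1), Add(J, P)))
Function('f')(F, S) = Add(F, S)
Function('W')(K, B) = Add(Rational(297, 8), Mul(Rational(297, 40), B)) (Function('W')(K, B) = Mul(33, Mul(9, Pow(Add(-5, Mul(9, 5)), -1), Add(5, B))) = Mul(33, Mul(9, Pow(Add(-5, 45), -1), Add(5, B))) = Mul(33, Mul(9, Pow(40, -1), Add(5, B))) = Mul(33, Mul(9, Rational(1, 40), Add(5, B))) = Mul(33, Add(Rational(9, 8), Mul(Rational(9, 40), B))) = Add(Rational(297, 8), Mul(Rational(297, 40), B)))
Add(Function('W')(-64, 190), Function('f')(4, Mul(17, -5))) = Add(Add(Rational(297, 8), Mul(Rational(297, 40), 190)), Add(4, Mul(17, -5))) = Add(Add(Rational(297, 8), Rational(5643, 4)), Add(4, -85)) = Add(Rational(11583, 8), -81) = Rational(10935, 8)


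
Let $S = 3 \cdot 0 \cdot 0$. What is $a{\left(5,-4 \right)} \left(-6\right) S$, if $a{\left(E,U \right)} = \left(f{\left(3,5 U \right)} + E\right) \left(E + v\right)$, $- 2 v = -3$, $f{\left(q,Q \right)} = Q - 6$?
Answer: $0$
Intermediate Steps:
$f{\left(q,Q \right)} = -6 + Q$ ($f{\left(q,Q \right)} = Q - 6 = -6 + Q$)
$v = \frac{3}{2}$ ($v = \left(- \frac{1}{2}\right) \left(-3\right) = \frac{3}{2} \approx 1.5$)
$S = 0$ ($S = 0 \cdot 0 = 0$)
$a{\left(E,U \right)} = \left(\frac{3}{2} + E\right) \left(-6 + E + 5 U\right)$ ($a{\left(E,U \right)} = \left(\left(-6 + 5 U\right) + E\right) \left(E + \frac{3}{2}\right) = \left(-6 + E + 5 U\right) \left(\frac{3}{2} + E\right) = \left(\frac{3}{2} + E\right) \left(-6 + E + 5 U\right)$)
$a{\left(5,-4 \right)} \left(-6\right) S = \left(-9 + 5^{2} - \frac{45}{2} + \frac{15}{2} \left(-4\right) + 5 \cdot 5 \left(-4\right)\right) \left(-6\right) 0 = \left(-9 + 25 - \frac{45}{2} - 30 - 100\right) \left(-6\right) 0 = \left(- \frac{273}{2}\right) \left(-6\right) 0 = 819 \cdot 0 = 0$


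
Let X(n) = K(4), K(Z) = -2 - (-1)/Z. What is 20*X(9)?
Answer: -35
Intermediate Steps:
K(Z) = -2 + 1/Z
X(n) = -7/4 (X(n) = -2 + 1/4 = -2 + ¼ = -7/4)
20*X(9) = 20*(-7/4) = -35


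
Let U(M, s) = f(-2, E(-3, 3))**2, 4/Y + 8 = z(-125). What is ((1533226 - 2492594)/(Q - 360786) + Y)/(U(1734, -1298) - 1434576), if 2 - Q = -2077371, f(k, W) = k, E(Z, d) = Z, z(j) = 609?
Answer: 142428455/370000788776041 ≈ 3.8494e-7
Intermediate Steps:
Q = 2077373 (Q = 2 - 1*(-2077371) = 2 + 2077371 = 2077373)
Y = 4/601 (Y = 4/(-8 + 609) = 4/601 ≈ 0.0066556)
U(M, s) = 4 (U(M, s) = (-2)**2 = 4)
((1533226 - 2492594)/(Q - 360786) + Y)/(U(1734, -1298) - 1434576) = ((1533226 - 2492594)/(2077373 - 360786) + 4/601)/(4 - 1434576) = (-959368/1716587 + 4/601)/(-1434572) = (-959368*1/1716587 + 4/601)*(-1/1434572) = (-959368/1716587 + 4/601)*(-1/1434572) = -569713820/1031668787*(-1/1434572) = 142428455/370000788776041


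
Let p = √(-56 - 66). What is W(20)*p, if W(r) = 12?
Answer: 12*I*√122 ≈ 132.54*I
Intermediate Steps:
p = I*√122 (p = √(-122) = I*√122 ≈ 11.045*I)
W(20)*p = 12*(I*√122) = 12*I*√122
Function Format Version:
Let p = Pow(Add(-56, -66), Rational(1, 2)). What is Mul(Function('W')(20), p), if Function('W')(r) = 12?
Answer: Mul(12, I, Pow(122, Rational(1, 2))) ≈ Mul(132.54, I)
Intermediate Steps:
p = Mul(I, Pow(122, Rational(1, 2))) (p = Pow(-122, Rational(1, 2)) = Mul(I, Pow(122, Rational(1, 2))) ≈ Mul(11.045, I))
Mul(Function('W')(20), p) = Mul(12, Mul(I, Pow(122, Rational(1, 2)))) = Mul(12, I, Pow(122, Rational(1, 2)))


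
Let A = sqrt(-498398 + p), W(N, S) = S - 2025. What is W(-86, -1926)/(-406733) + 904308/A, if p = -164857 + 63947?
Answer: 3951/406733 - 452154*I*sqrt(149827)/149827 ≈ 0.009714 - 1168.1*I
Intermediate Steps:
p = -100910
W(N, S) = -2025 + S
A = 2*I*sqrt(149827) (A = sqrt(-498398 - 100910) = sqrt(-599308) = 2*I*sqrt(149827) ≈ 774.15*I)
W(-86, -1926)/(-406733) + 904308/A = (-2025 - 1926)/(-406733) + 904308/((2*I*sqrt(149827))) = -3951*(-1/406733) + 904308*(-I*sqrt(149827)/299654) = 3951/406733 - 452154*I*sqrt(149827)/149827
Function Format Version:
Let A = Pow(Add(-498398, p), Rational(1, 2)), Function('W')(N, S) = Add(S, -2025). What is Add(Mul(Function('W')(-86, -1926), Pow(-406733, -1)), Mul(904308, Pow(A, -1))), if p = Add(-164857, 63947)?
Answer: Add(Rational(3951, 406733), Mul(Rational(-452154, 149827), I, Pow(149827, Rational(1, 2)))) ≈ Add(0.0097140, Mul(-1168.1, I))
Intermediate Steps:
p = -100910
Function('W')(N, S) = Add(-2025, S)
A = Mul(2, I, Pow(149827, Rational(1, 2))) (A = Pow(Add(-498398, -100910), Rational(1, 2)) = Pow(-599308, Rational(1, 2)) = Mul(2, I, Pow(149827, Rational(1, 2))) ≈ Mul(774.15, I))
Add(Mul(Function('W')(-86, -1926), Pow(-406733, -1)), Mul(904308, Pow(A, -1))) = Add(Mul(Add(-2025, -1926), Pow(-406733, -1)), Mul(904308, Pow(Mul(2, I, Pow(149827, Rational(1, 2))), -1))) = Add(Mul(-3951, Rational(-1, 406733)), Mul(904308, Mul(Rational(-1, 299654), I, Pow(149827, Rational(1, 2))))) = Add(Rational(3951, 406733), Mul(Rational(-452154, 149827), I, Pow(149827, Rational(1, 2))))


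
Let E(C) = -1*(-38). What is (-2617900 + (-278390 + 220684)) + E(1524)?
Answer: -2675568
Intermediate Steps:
E(C) = 38
(-2617900 + (-278390 + 220684)) + E(1524) = (-2617900 + (-278390 + 220684)) + 38 = (-2617900 - 57706) + 38 = -2675606 + 38 = -2675568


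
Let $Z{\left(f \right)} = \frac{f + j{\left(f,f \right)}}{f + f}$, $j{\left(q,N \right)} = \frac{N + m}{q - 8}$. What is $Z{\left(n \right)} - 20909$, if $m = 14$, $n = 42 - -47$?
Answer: $- \frac{150729325}{7209} \approx -20909.0$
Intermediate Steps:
$n = 89$ ($n = 42 + 47 = 89$)
$j{\left(q,N \right)} = \frac{14 + N}{-8 + q}$ ($j{\left(q,N \right)} = \frac{N + 14}{q - 8} = \frac{14 + N}{-8 + q}$)
$Z{\left(f \right)} = \frac{f + \frac{14 + f}{-8 + f}}{2 f}$ ($Z{\left(f \right)} = \frac{f + \frac{14 + f}{-8 + f}}{f + f} = \frac{f + \frac{14 + f}{-8 + f}}{2 f}$)
$Z{\left(n \right)} - 20909 = \frac{14 + 89 + 89 \left(-8 + 89\right)}{2 \cdot 89 \left(-8 + 89\right)} - 20909 = \frac{1}{2} \cdot \frac{1}{89} \cdot \frac{1}{81} \left(14 + 89 + 89 \cdot 81\right) - 20909 = \frac{1}{2} \cdot \frac{1}{89} \cdot \frac{1}{81} \left(14 + 89 + 7209\right) - 20909 = \frac{1}{2} \cdot \frac{1}{89} \cdot \frac{1}{81} \cdot 7312 - 20909 = \frac{3656}{7209} - 20909 = - \frac{150729325}{7209}$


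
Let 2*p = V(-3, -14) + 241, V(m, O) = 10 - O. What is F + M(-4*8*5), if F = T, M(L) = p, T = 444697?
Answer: 889659/2 ≈ 4.4483e+5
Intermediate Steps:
p = 265/2 (p = ((10 - 1*(-14)) + 241)/2 = ((10 + 14) + 241)/2 = (24 + 241)/2 = (½)*265 = 265/2 ≈ 132.50)
M(L) = 265/2
F = 444697
F + M(-4*8*5) = 444697 + 265/2 = 889659/2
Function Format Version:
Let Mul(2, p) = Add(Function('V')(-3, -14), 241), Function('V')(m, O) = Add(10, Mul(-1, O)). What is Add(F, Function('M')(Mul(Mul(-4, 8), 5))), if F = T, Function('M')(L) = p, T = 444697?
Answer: Rational(889659, 2) ≈ 4.4483e+5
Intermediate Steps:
p = Rational(265, 2) (p = Mul(Rational(1, 2), Add(Add(10, Mul(-1, -14)), 241)) = Mul(Rational(1, 2), Add(Add(10, 14), 241)) = Mul(Rational(1, 2), Add(24, 241)) = Mul(Rational(1, 2), 265) = Rational(265, 2) ≈ 132.50)
Function('M')(L) = Rational(265, 2)
F = 444697
Add(F, Function('M')(Mul(Mul(-4, 8), 5))) = Add(444697, Rational(265, 2)) = Rational(889659, 2)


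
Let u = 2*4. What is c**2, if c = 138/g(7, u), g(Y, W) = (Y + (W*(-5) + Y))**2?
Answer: 4761/114244 ≈ 0.041674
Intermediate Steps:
u = 8
g(Y, W) = (-5*W + 2*Y)**2 (g(Y, W) = (Y + (-5*W + Y))**2 = (Y + (Y - 5*W))**2 = (-5*W + 2*Y)**2)
c = 69/338 (c = 138/((-2*7 + 5*8)**2) = 138/((-14 + 40)**2) = 138/(26**2) = 138/676 = 138*(1/676) = 69/338 ≈ 0.20414)
c**2 = (69/338)**2 = 4761/114244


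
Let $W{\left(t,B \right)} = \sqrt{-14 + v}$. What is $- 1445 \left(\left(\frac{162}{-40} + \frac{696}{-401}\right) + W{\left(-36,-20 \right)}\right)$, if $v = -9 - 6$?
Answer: $\frac{13409889}{1604} - 1445 i \sqrt{29} \approx 8360.3 - 7781.6 i$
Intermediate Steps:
$v = -15$ ($v = -9 - 6 = -15$)
$W{\left(t,B \right)} = i \sqrt{29}$ ($W{\left(t,B \right)} = \sqrt{-14 - 15} = \sqrt{-29} = i \sqrt{29}$)
$- 1445 \left(\left(\frac{162}{-40} + \frac{696}{-401}\right) + W{\left(-36,-20 \right)}\right) = - 1445 \left(\left(\frac{162}{-40} + \frac{696}{-401}\right) + i \sqrt{29}\right) = - 1445 \left(\left(162 \left(- \frac{1}{40}\right) + 696 \left(- \frac{1}{401}\right)\right) + i \sqrt{29}\right) = - 1445 \left(\left(- \frac{81}{20} - \frac{696}{401}\right) + i \sqrt{29}\right) = - 1445 \left(- \frac{46401}{8020} + i \sqrt{29}\right) = \frac{13409889}{1604} - 1445 i \sqrt{29}$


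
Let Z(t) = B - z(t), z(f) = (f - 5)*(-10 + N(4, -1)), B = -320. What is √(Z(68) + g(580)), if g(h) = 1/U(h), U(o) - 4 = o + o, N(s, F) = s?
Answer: √19646283/582 ≈ 7.6158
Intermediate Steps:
U(o) = 4 + 2*o (U(o) = 4 + (o + o) = 4 + 2*o)
z(f) = 30 - 6*f (z(f) = (f - 5)*(-10 + 4) = (-5 + f)*(-6) = 30 - 6*f)
Z(t) = -350 + 6*t (Z(t) = -320 - (30 - 6*t) = -320 + (-30 + 6*t) = -350 + 6*t)
g(h) = 1/(4 + 2*h)
√(Z(68) + g(580)) = √((-350 + 6*68) + 1/(2*(2 + 580))) = √((-350 + 408) + (½)/582) = √(58 + (½)*(1/582)) = √(58 + 1/1164) = √(67513/1164) = √19646283/582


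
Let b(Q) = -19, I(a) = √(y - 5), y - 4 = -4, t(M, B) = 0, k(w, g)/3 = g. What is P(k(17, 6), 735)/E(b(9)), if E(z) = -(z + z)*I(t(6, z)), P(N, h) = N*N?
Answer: -162*I*√5/95 ≈ -3.8131*I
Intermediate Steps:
k(w, g) = 3*g
y = 0 (y = 4 - 4 = 0)
I(a) = I*√5 (I(a) = √(0 - 5) = √(-5) = I*√5)
P(N, h) = N²
E(z) = -2*I*z*√5 (E(z) = -(z + z)*I*√5 = -2*z*I*√5 = -2*I*z*√5)
P(k(17, 6), 735)/E(b(9)) = (3*6)²/((-2*I*(-19)*√5)) = 18²/((38*I*√5)) = 324*(-I*√5/190) = -162*I*√5/95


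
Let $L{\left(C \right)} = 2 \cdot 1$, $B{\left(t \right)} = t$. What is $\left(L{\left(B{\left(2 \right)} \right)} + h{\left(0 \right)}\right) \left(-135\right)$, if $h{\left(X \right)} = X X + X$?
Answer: $-270$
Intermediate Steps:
$L{\left(C \right)} = 2$
$h{\left(X \right)} = X + X^{2}$ ($h{\left(X \right)} = X^{2} + X = X + X^{2}$)
$\left(L{\left(B{\left(2 \right)} \right)} + h{\left(0 \right)}\right) \left(-135\right) = \left(2 + 0 \left(1 + 0\right)\right) \left(-135\right) = \left(2 + 0 \cdot 1\right) \left(-135\right) = \left(2 + 0\right) \left(-135\right) = 2 \left(-135\right) = -270$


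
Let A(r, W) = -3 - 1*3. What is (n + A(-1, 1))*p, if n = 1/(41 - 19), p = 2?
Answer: -131/11 ≈ -11.909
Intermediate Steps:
A(r, W) = -6 (A(r, W) = -3 - 3 = -6)
n = 1/22 ≈ 0.045455
(n + A(-1, 1))*p = (1/22 - 6)*2 = -131/22*2 = -131/11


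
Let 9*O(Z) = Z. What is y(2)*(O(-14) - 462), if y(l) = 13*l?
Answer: -108472/9 ≈ -12052.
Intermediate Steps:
O(Z) = Z/9
y(2)*(O(-14) - 462) = (13*2)*((⅑)*(-14) - 462) = 26*(-14/9 - 462) = 26*(-4172/9) = -108472/9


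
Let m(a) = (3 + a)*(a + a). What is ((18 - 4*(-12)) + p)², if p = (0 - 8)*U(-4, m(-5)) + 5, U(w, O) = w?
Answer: 10609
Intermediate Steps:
m(a) = 2*a*(3 + a) (m(a) = (3 + a)*(2*a) = 2*a*(3 + a))
p = 37 (p = (0 - 8)*(-4) + 5 = -8*(-4) + 5 = 32 + 5 = 37)
((18 - 4*(-12)) + p)² = ((18 - 4*(-12)) + 37)² = ((18 + 48) + 37)² = (66 + 37)² = 103² = 10609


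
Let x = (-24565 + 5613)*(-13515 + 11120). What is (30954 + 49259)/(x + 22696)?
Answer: 80213/45412736 ≈ 0.0017663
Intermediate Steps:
x = 45390040 (x = -18952*(-2395) = 45390040)
(30954 + 49259)/(x + 22696) = (30954 + 49259)/(45390040 + 22696) = 80213/45412736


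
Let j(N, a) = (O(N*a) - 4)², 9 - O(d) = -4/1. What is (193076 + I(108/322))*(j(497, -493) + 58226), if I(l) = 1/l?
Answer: 607924233355/54 ≈ 1.1258e+10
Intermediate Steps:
O(d) = 13 (O(d) = 9 - (-4)/1 = 9 - (-4) = 9 - 1*(-4) = 9 + 4 = 13)
j(N, a) = 81 (j(N, a) = (13 - 4)² = 9² = 81)
(193076 + I(108/322))*(j(497, -493) + 58226) = (193076 + 1/(108/322))*(81 + 58226) = (193076 + 1/(108*(1/322)))*58307 = (193076 + 1/(54/161))*58307 = (193076 + 161/54)*58307 = (10426265/54)*58307 = 607924233355/54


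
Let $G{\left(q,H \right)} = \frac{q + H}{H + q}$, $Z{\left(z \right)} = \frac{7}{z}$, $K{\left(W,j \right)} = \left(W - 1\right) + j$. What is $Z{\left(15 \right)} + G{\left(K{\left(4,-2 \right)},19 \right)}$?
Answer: $\frac{22}{15} \approx 1.4667$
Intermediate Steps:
$K{\left(W,j \right)} = -1 + W + j$ ($K{\left(W,j \right)} = \left(-1 + W\right) + j = -1 + W + j$)
$G{\left(q,H \right)} = 1$ ($G{\left(q,H \right)} = \frac{H + q}{H + q} = 1$)
$Z{\left(15 \right)} + G{\left(K{\left(4,-2 \right)},19 \right)} = \frac{7}{15} + 1 = \frac{22}{15}$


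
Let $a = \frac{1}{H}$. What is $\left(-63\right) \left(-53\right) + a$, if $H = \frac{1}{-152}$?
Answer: $3187$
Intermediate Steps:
$H = - \frac{1}{152} \approx -0.0065789$
$a = -152$ ($a = \frac{1}{- \frac{1}{152}} = -152$)
$\left(-63\right) \left(-53\right) + a = \left(-63\right) \left(-53\right) - 152 = 3339 - 152 = 3187$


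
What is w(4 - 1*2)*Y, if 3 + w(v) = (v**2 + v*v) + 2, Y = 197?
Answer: 1379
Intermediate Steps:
w(v) = -1 + 2*v**2 (w(v) = -3 + ((v**2 + v*v) + 2) = -3 + ((v**2 + v**2) + 2) = -3 + (2*v**2 + 2) = -3 + (2 + 2*v**2) = -1 + 2*v**2)
w(4 - 1*2)*Y = (-1 + 2*(4 - 1*2)**2)*197 = (-1 + 2*(4 - 2)**2)*197 = (-1 + 2*2**2)*197 = (-1 + 2*4)*197 = (-1 + 8)*197 = 7*197 = 1379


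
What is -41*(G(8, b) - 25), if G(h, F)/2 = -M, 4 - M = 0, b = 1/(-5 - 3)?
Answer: 1353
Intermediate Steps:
b = -⅛ (b = 1/(-8) = -⅛ ≈ -0.12500)
M = 4 (M = 4 - 1*0 = 4 + 0 = 4)
G(h, F) = -8 (G(h, F) = 2*(-1*4) = 2*(-4) = -8)
-41*(G(8, b) - 25) = -41*(-8 - 25) = -41*(-33) = 1353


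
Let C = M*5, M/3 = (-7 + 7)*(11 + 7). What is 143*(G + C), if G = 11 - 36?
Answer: -3575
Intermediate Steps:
M = 0 (M = 3*((-7 + 7)*(11 + 7)) = 3*(0*18) = 3*0 = 0)
C = 0 (C = 0*5 = 0)
G = -25
143*(G + C) = 143*(-25 + 0) = 143*(-25) = -3575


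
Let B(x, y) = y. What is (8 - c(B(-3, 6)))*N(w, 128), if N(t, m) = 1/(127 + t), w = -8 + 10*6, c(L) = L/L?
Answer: 7/179 ≈ 0.039106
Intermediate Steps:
c(L) = 1
w = 52 (w = -8 + 60 = 52)
(8 - c(B(-3, 6)))*N(w, 128) = (8 - 1*1)/(127 + 52) = (8 - 1)/179 = 7*(1/179) = 7/179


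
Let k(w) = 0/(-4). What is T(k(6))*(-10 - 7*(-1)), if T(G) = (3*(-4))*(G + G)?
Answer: 0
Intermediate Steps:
k(w) = 0 (k(w) = 0*(-¼) = 0)
T(G) = -24*G
T(k(6))*(-10 - 7*(-1)) = (-24*0)*(-10 - 7*(-1)) = 0*(-10 + 7) = 0*(-3) = 0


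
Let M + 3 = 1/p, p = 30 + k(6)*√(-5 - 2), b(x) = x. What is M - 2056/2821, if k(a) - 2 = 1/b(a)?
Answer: (-136747*√7 + 1876494*I)/(2821*(-180*I + 13*√7)) ≈ -3.6967 - 0.006145*I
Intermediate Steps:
k(a) = 2 + 1/a
p = 30 + 13*I*√7/6 (p = 30 + (2 + 1/6)*√(-5 - 2) = 30 + (2 + ⅙)*√(-7) = 30 + 13*(I*√7)/6 = 30 + 13*I*√7/6 ≈ 30.0 + 5.7325*I)
M = -3 + 1/(30 + 13*I*√7/6) ≈ -2.9678 - 0.006145*I
M - 2056/2821 = 3*(-13*√7 + 178*I)/(-180*I + 13*√7) - 2056/2821 = -2056/2821 + 3*(-13*√7 + 178*I)/(-180*I + 13*√7)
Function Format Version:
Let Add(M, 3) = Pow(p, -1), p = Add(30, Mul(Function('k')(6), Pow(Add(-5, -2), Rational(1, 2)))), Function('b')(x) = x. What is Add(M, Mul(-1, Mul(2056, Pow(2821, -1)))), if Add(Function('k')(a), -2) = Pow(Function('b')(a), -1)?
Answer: Mul(Rational(1, 2821), Pow(Add(Mul(-180, I), Mul(13, Pow(7, Rational(1, 2)))), -1), Add(Mul(-136747, Pow(7, Rational(1, 2))), Mul(1876494, I))) ≈ Add(-3.6967, Mul(-0.0061450, I))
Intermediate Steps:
Function('k')(a) = Add(2, Pow(a, -1))
p = Add(30, Mul(Rational(13, 6), I, Pow(7, Rational(1, 2)))) (p = Add(30, Mul(Add(2, Pow(6, -1)), Pow(Add(-5, -2), Rational(1, 2)))) = Add(30, Mul(Add(2, Rational(1, 6)), Pow(-7, Rational(1, 2)))) = Add(30, Mul(Rational(13, 6), Mul(I, Pow(7, Rational(1, 2))))) = Add(30, Mul(Rational(13, 6), I, Pow(7, Rational(1, 2)))) ≈ Add(30.000, Mul(5.7325, I)))
M = Add(-3, Pow(Add(30, Mul(Rational(13, 6), I, Pow(7, Rational(1, 2)))), -1)) ≈ Add(-2.9678, Mul(-0.0061450, I))
Add(M, Mul(-1, Mul(2056, Pow(2821, -1)))) = Add(Mul(3, Pow(Add(Mul(-180, I), Mul(13, Pow(7, Rational(1, 2)))), -1), Add(Mul(-13, Pow(7, Rational(1, 2))), Mul(178, I))), Mul(-1, Mul(2056, Pow(2821, -1)))) = Add(Mul(3, Pow(Add(Mul(-180, I), Mul(13, Pow(7, Rational(1, 2)))), -1), Add(Mul(-13, Pow(7, Rational(1, 2))), Mul(178, I))), Mul(-1, Mul(2056, Rational(1, 2821)))) = Add(Mul(3, Pow(Add(Mul(-180, I), Mul(13, Pow(7, Rational(1, 2)))), -1), Add(Mul(-13, Pow(7, Rational(1, 2))), Mul(178, I))), Mul(-1, Rational(2056, 2821))) = Add(Mul(3, Pow(Add(Mul(-180, I), Mul(13, Pow(7, Rational(1, 2)))), -1), Add(Mul(-13, Pow(7, Rational(1, 2))), Mul(178, I))), Rational(-2056, 2821)) = Add(Rational(-2056, 2821), Mul(3, Pow(Add(Mul(-180, I), Mul(13, Pow(7, Rational(1, 2)))), -1), Add(Mul(-13, Pow(7, Rational(1, 2))), Mul(178, I))))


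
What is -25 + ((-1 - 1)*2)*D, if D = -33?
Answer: 107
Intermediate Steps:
-25 + ((-1 - 1)*2)*D = -25 + ((-1 - 1)*2)*(-33) = -25 - 2*2*(-33) = -25 - 4*(-33) = -25 + 132 = 107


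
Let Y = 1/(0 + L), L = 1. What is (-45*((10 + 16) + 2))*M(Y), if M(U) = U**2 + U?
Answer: -2520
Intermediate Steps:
Y = 1 (Y = 1/(0 + 1) = 1/1 = 1)
M(U) = U + U**2
(-45*((10 + 16) + 2))*M(Y) = (-45*((10 + 16) + 2))*(1*(1 + 1)) = (-45*(26 + 2))*(1*2) = -45*28*2 = -1260*2 = -2520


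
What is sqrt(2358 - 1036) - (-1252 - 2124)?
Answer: 3376 + sqrt(1322) ≈ 3412.4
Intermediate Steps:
sqrt(2358 - 1036) - (-1252 - 2124) = sqrt(1322) - 1*(-3376) = sqrt(1322) + 3376 = 3376 + sqrt(1322)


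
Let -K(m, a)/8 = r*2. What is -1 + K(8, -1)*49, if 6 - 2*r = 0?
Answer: -2353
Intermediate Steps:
r = 3 (r = 3 - ½*0 = 3 + 0 = 3)
K(m, a) = -48 (K(m, a) = -24*2 = -8*6 = -48)
-1 + K(8, -1)*49 = -1 - 48*49 = -1 - 2352 = -2353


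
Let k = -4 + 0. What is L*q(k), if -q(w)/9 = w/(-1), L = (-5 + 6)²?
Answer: -36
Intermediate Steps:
L = 1 (L = 1² = 1)
k = -4
q(w) = 9*w (q(w) = -9*w/(-1) = -9*w*(-1) = -(-9)*w = 9*w)
L*q(k) = 1*(9*(-4)) = 1*(-36) = -36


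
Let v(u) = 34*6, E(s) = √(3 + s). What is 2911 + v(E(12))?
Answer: 3115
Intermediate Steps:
v(u) = 204
2911 + v(E(12)) = 2911 + 204 = 3115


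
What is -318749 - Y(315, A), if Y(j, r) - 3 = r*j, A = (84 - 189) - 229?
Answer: -213542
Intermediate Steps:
A = -334 (A = -105 - 229 = -334)
Y(j, r) = 3 + j*r (Y(j, r) = 3 + r*j = 3 + j*r)
-318749 - Y(315, A) = -318749 - (3 + 315*(-334)) = -318749 - (3 - 105210) = -318749 - 1*(-105207) = -318749 + 105207 = -213542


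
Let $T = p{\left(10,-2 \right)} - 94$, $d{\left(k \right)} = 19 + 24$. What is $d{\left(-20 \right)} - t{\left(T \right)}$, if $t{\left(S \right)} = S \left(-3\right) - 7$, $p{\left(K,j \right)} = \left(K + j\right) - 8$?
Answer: $-232$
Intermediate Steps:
$p{\left(K,j \right)} = -8 + K + j$
$d{\left(k \right)} = 43$
$T = -94$ ($T = \left(-8 + 10 - 2\right) - 94 = 0 - 94 = -94$)
$t{\left(S \right)} = -7 - 3 S$ ($t{\left(S \right)} = - 3 S - 7 = -7 - 3 S$)
$d{\left(-20 \right)} - t{\left(T \right)} = 43 - \left(-7 - -282\right) = 43 - \left(-7 + 282\right) = 43 - 275 = -232$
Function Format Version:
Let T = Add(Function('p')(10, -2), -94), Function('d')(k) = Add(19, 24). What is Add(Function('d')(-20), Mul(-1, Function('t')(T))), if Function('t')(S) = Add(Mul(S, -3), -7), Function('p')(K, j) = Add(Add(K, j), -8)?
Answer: -232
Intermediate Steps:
Function('p')(K, j) = Add(-8, K, j)
Function('d')(k) = 43
T = -94 (T = Add(Add(-8, 10, -2), -94) = Add(0, -94) = -94)
Function('t')(S) = Add(-7, Mul(-3, S)) (Function('t')(S) = Add(Mul(-3, S), -7) = Add(-7, Mul(-3, S)))
Add(Function('d')(-20), Mul(-1, Function('t')(T))) = Add(43, Mul(-1, Add(-7, Mul(-3, -94)))) = Add(43, Mul(-1, Add(-7, 282))) = Add(43, Mul(-1, 275)) = Add(43, -275) = -232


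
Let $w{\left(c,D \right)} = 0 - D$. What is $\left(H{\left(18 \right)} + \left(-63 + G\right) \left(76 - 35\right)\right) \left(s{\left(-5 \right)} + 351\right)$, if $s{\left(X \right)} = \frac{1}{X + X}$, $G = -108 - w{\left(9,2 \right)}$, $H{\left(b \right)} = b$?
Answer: $- \frac{24250699}{10} \approx -2.4251 \cdot 10^{6}$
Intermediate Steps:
$w{\left(c,D \right)} = - D$
$G = -106$ ($G = -108 - \left(-1\right) 2 = -108 - -2 = -108 + 2 = -106$)
$s{\left(X \right)} = \frac{1}{2 X}$
$\left(H{\left(18 \right)} + \left(-63 + G\right) \left(76 - 35\right)\right) \left(s{\left(-5 \right)} + 351\right) = \left(18 + \left(-63 - 106\right) \left(76 - 35\right)\right) \left(\frac{1}{2 \left(-5\right)} + 351\right) = \left(18 - 6929\right) \left(\frac{1}{2} \left(- \frac{1}{5}\right) + 351\right) = \left(18 - 6929\right) \left(- \frac{1}{10} + 351\right) = \left(-6911\right) \frac{3509}{10} = - \frac{24250699}{10}$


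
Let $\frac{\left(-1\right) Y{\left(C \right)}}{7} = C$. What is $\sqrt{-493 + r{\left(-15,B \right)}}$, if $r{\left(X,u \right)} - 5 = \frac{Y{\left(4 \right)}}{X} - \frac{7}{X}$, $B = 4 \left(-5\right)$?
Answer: $\frac{i \sqrt{4371}}{3} \approx 22.038 i$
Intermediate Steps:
$B = -20$
$Y{\left(C \right)} = - 7 C$
$r{\left(X,u \right)} = 5 - \frac{35}{X}$ ($r{\left(X,u \right)} = 5 + \left(\frac{\left(-7\right) 4}{X} - \frac{7}{X}\right) = 5 - \frac{35}{X}$)
$\sqrt{-493 + r{\left(-15,B \right)}} = \sqrt{-493 + \left(5 - \frac{35}{-15}\right)} = \sqrt{-493 + \left(5 - - \frac{7}{3}\right)} = \sqrt{-493 + \left(5 + \frac{7}{3}\right)} = \sqrt{-493 + \frac{22}{3}} = \sqrt{- \frac{1457}{3}} = \frac{i \sqrt{4371}}{3}$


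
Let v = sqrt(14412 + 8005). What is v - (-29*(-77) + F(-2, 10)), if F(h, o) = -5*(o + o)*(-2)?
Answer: -2433 + sqrt(22417) ≈ -2283.3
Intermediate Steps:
v = sqrt(22417) ≈ 149.72
F(h, o) = 20*o (F(h, o) = -10*o*(-2) = 20*o)
v - (-29*(-77) + F(-2, 10)) = sqrt(22417) - (-29*(-77) + 20*10) = sqrt(22417) - (2233 + 200) = sqrt(22417) - 1*2433 = sqrt(22417) - 2433 = -2433 + sqrt(22417)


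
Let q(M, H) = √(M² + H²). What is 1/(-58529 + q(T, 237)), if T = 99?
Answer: -58529/3425577871 - 3*√7330/3425577871 ≈ -1.7161e-5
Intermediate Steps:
q(M, H) = √(H² + M²)
1/(-58529 + q(T, 237)) = 1/(-58529 + √(237² + 99²)) = 1/(-58529 + √(56169 + 9801)) = 1/(-58529 + √65970) = 1/(-58529 + 3*√7330)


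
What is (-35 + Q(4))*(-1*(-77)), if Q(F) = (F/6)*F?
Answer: -7469/3 ≈ -2489.7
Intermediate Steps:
Q(F) = F²/6 (Q(F) = (F*(⅙))*F = (F/6)*F = F²/6)
(-35 + Q(4))*(-1*(-77)) = (-35 + (⅙)*4²)*(-1*(-77)) = (-35 + (⅙)*16)*77 = (-35 + 8/3)*77 = -97/3*77 = -7469/3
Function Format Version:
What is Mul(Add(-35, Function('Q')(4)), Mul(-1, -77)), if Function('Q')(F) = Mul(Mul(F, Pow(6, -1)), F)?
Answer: Rational(-7469, 3) ≈ -2489.7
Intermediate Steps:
Function('Q')(F) = Mul(Rational(1, 6), Pow(F, 2)) (Function('Q')(F) = Mul(Mul(F, Rational(1, 6)), F) = Mul(Mul(Rational(1, 6), F), F) = Mul(Rational(1, 6), Pow(F, 2)))
Mul(Add(-35, Function('Q')(4)), Mul(-1, -77)) = Mul(Add(-35, Mul(Rational(1, 6), Pow(4, 2))), Mul(-1, -77)) = Mul(Add(-35, Mul(Rational(1, 6), 16)), 77) = Mul(Add(-35, Rational(8, 3)), 77) = Mul(Rational(-97, 3), 77) = Rational(-7469, 3)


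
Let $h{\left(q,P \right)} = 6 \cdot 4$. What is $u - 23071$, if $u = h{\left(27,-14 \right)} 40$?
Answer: $-22111$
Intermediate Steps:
$h{\left(q,P \right)} = 24$
$u = 960$ ($u = 24 \cdot 40 = 960$)
$u - 23071 = 960 - 23071 = -22111$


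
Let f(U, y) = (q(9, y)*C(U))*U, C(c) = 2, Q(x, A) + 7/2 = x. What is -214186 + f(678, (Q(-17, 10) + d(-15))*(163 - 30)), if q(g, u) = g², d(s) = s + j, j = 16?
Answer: -104350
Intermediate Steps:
Q(x, A) = -7/2 + x
d(s) = 16 + s (d(s) = s + 16 = 16 + s)
f(U, y) = 162*U (f(U, y) = (9²*2)*U = (81*2)*U = 162*U)
-214186 + f(678, (Q(-17, 10) + d(-15))*(163 - 30)) = -214186 + 162*678 = -214186 + 109836 = -104350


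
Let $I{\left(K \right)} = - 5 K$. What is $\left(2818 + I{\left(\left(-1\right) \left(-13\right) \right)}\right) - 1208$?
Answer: $1545$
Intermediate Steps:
$\left(2818 + I{\left(\left(-1\right) \left(-13\right) \right)}\right) - 1208 = \left(2818 - 5 \left(\left(-1\right) \left(-13\right)\right)\right) - 1208 = \left(2818 - 65\right) - 1208 = 2753 - 1208 = 1545$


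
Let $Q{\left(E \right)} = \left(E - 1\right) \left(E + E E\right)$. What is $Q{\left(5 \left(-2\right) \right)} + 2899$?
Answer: $1909$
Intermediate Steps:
$Q{\left(E \right)} = \left(-1 + E\right) \left(E + E^{2}\right)$
$Q{\left(5 \left(-2\right) \right)} + 2899 = \left(\left(5 \left(-2\right)\right)^{3} - 5 \left(-2\right)\right) + 2899 = \left(\left(-10\right)^{3} - -10\right) + 2899 = \left(-1000 + 10\right) + 2899 = -990 + 2899 = 1909$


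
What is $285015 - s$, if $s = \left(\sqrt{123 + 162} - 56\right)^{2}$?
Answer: $281594 + 112 \sqrt{285} \approx 2.8349 \cdot 10^{5}$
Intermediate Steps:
$s = \left(-56 + \sqrt{285}\right)^{2}$ ($s = \left(\sqrt{285} - 56\right)^{2} = \left(-56 + \sqrt{285}\right)^{2} \approx 1530.2$)
$285015 - s = 285015 - \left(56 - \sqrt{285}\right)^{2}$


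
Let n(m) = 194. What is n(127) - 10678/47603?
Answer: 9224304/47603 ≈ 193.78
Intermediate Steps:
n(127) - 10678/47603 = 194 - 10678/47603 = 9224304/47603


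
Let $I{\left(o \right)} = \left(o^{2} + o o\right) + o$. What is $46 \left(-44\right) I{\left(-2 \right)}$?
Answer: $-12144$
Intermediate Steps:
$I{\left(o \right)} = o + 2 o^{2}$ ($I{\left(o \right)} = \left(o^{2} + o^{2}\right) + o = 2 o^{2} + o = o + 2 o^{2}$)
$46 \left(-44\right) I{\left(-2 \right)} = 46 \left(-44\right) \left(- 2 \left(1 + 2 \left(-2\right)\right)\right) = - 2024 \left(- 2 \left(1 - 4\right)\right) = - 2024 \left(\left(-2\right) \left(-3\right)\right) = \left(-2024\right) 6 = -12144$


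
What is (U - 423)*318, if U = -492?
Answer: -290970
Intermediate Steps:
(U - 423)*318 = (-492 - 423)*318 = -915*318 = -290970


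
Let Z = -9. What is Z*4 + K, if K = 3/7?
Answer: -249/7 ≈ -35.571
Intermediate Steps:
K = 3/7 (K = 3*(⅐) = 3/7 ≈ 0.42857)
Z*4 + K = -9*4 + 3/7 = -36 + 3/7 = -249/7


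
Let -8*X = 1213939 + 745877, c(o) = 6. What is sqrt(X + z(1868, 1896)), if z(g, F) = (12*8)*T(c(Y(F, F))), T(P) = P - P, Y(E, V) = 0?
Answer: I*sqrt(244977) ≈ 494.95*I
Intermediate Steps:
X = -244977 (X = -(1213939 + 745877)/8 = -1/8*1959816 = -244977)
T(P) = 0
z(g, F) = 0 (z(g, F) = (12*8)*0 = 96*0 = 0)
sqrt(X + z(1868, 1896)) = sqrt(-244977 + 0) = sqrt(-244977) = I*sqrt(244977)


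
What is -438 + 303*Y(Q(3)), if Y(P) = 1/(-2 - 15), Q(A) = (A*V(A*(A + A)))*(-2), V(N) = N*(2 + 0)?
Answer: -7749/17 ≈ -455.82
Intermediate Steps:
V(N) = 2*N (V(N) = N*2 = 2*N)
Q(A) = -8*A**3 (Q(A) = (A*(2*(A*(A + A))))*(-2) = (A*(2*(A*(2*A))))*(-2) = (A*(2*(2*A**2)))*(-2) = (A*(4*A**2))*(-2) = (4*A**3)*(-2) = -8*A**3)
Y(P) = -1/17 (Y(P) = 1/(-17) = -1/17)
-438 + 303*Y(Q(3)) = -438 + 303*(-1/17) = -438 - 303/17 = -7749/17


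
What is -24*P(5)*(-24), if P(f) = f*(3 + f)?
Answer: 23040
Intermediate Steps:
-24*P(5)*(-24) = -120*(3 + 5)*(-24) = -120*8*(-24) = -24*40*(-24) = -960*(-24) = 23040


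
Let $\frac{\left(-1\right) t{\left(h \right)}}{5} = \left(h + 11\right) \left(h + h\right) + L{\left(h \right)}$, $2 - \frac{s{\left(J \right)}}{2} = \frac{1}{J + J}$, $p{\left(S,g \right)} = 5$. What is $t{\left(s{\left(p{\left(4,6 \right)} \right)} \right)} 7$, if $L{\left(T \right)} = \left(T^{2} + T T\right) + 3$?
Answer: $- \frac{25263}{5} \approx -5052.6$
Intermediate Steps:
$L{\left(T \right)} = 3 + 2 T^{2}$ ($L{\left(T \right)} = \left(T^{2} + T^{2}\right) + 3 = 2 T^{2} + 3 = 3 + 2 T^{2}$)
$s{\left(J \right)} = 4 - \frac{1}{J}$ ($s{\left(J \right)} = 4 - \frac{2}{J + J} = 4 - \frac{2}{2 J} = 4 - 2 \frac{1}{2 J} = 4 - \frac{1}{J}$)
$t{\left(h \right)} = -15 - 10 h^{2} - 10 h \left(11 + h\right)$ ($t{\left(h \right)} = - 5 \left(\left(h + 11\right) \left(h + h\right) + \left(3 + 2 h^{2}\right)\right) = - 5 \left(\left(11 + h\right) 2 h + \left(3 + 2 h^{2}\right)\right) = - 5 \left(2 h \left(11 + h\right) + \left(3 + 2 h^{2}\right)\right) = - 5 \left(3 + 2 h^{2} + 2 h \left(11 + h\right)\right) = -15 - 10 h^{2} - 10 h \left(11 + h\right)$)
$t{\left(s{\left(p{\left(4,6 \right)} \right)} \right)} 7 = \left(-15 - 110 \left(4 - \frac{1}{5}\right) - 20 \left(4 - \frac{1}{5}\right)^{2}\right) 7 = \left(-15 - 418 - 20 \left(\frac{19}{5}\right)^{2}\right) 7 = \left(-15 - 418 - \frac{1444}{5}\right) 7 = \left(- \frac{3609}{5}\right) 7 = - \frac{25263}{5}$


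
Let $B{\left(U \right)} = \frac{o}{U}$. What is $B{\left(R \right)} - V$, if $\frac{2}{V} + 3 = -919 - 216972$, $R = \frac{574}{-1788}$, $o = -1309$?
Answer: $\frac{18213541607}{4466827} \approx 4077.5$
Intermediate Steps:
$R = - \frac{287}{894}$ ($R = 574 \left(- \frac{1}{1788}\right) = - \frac{287}{894} \approx -0.32103$)
$B{\left(U \right)} = - \frac{1309}{U}$
$V = - \frac{1}{108947}$ ($V = \frac{2}{-3 - 217891} = \frac{2}{-217894} = 2 \left(- \frac{1}{217894}\right) = - \frac{1}{108947} \approx -9.1788 \cdot 10^{-6}$)
$B{\left(R \right)} - V = - \frac{1309}{- \frac{287}{894}} - - \frac{1}{108947} = \left(-1309\right) \left(- \frac{894}{287}\right) + \frac{1}{108947} = \frac{167178}{41} + \frac{1}{108947} = \frac{18213541607}{4466827}$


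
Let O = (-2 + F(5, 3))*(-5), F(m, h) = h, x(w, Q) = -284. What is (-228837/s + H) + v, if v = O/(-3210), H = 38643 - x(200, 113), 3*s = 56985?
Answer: 474559695971/12194790 ≈ 38915.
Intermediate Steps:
s = 18995 (s = (⅓)*56985 = 18995)
H = 38927 (H = 38643 - 1*(-284) = 38643 + 284 = 38927)
O = -5 (O = (-2 + 3)*(-5) = 1*(-5) = -5)
v = 1/642 (v = -5/(-3210) = -5*(-1/3210) = 1/642 ≈ 0.0015576)
(-228837/s + H) + v = (-228837/18995 + 38927) + 1/642 = 739189528/18995 + 1/642 = 474559695971/12194790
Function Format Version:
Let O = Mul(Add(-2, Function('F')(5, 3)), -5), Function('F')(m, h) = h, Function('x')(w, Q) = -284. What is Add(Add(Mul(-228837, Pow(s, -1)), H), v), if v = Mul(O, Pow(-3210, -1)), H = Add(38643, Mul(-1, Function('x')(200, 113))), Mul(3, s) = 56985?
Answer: Rational(474559695971, 12194790) ≈ 38915.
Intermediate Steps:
s = 18995 (s = Mul(Rational(1, 3), 56985) = 18995)
H = 38927 (H = Add(38643, Mul(-1, -284)) = Add(38643, 284) = 38927)
O = -5 (O = Mul(Add(-2, 3), -5) = Mul(1, -5) = -5)
v = Rational(1, 642) (v = Mul(-5, Pow(-3210, -1)) = Mul(-5, Rational(-1, 3210)) = Rational(1, 642) ≈ 0.0015576)
Add(Add(Mul(-228837, Pow(s, -1)), H), v) = Add(Add(Mul(-228837, Pow(18995, -1)), 38927), Rational(1, 642)) = Add(Add(Mul(-228837, Rational(1, 18995)), 38927), Rational(1, 642)) = Add(Add(Rational(-228837, 18995), 38927), Rational(1, 642)) = Add(Rational(739189528, 18995), Rational(1, 642)) = Rational(474559695971, 12194790)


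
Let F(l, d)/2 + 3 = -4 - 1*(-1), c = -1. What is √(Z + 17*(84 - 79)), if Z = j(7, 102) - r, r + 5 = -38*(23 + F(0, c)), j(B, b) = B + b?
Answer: √617 ≈ 24.839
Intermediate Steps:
F(l, d) = -12 (F(l, d) = -6 + 2*(-4 - 1*(-1)) = -6 + 2*(-4 + 1) = -6 + 2*(-3) = -6 - 6 = -12)
r = -423 (r = -5 - 38*(23 - 12) = -5 - 38*11 = -5 - 418 = -423)
Z = 532 (Z = (7 + 102) - 1*(-423) = 109 + 423 = 532)
√(Z + 17*(84 - 79)) = √(532 + 17*(84 - 79)) = √(532 + 17*5) = √(532 + 85) = √617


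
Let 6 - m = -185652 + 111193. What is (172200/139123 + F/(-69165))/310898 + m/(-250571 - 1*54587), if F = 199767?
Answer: -2652073766587514167/10867977169126657545 ≈ -0.24403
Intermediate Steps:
m = 74465 (m = 6 - (-185652 + 111193) = 6 - 1*(-74459) = 6 + 74459 = 74465)
(172200/139123 + F/(-69165))/310898 + m/(-250571 - 1*54587) = (172200/139123 + 199767/(-69165))/310898 + 74465/(-250571 - 1*54587) = (172200*(1/139123) + 199767*(-1/69165))*(1/310898) + 74465/(-250571 - 54587) = (172200/139123 - 66589/23055)*(1/310898) + 74465/(-305158) = -5293990447/3207480765*1/310898 + 74465*(-1/305158) = -5293990447/997199354876970 - 74465/305158 = -2652073766587514167/10867977169126657545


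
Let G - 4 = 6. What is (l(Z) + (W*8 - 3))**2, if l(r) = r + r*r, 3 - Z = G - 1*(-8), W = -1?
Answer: 39601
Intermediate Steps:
G = 10 (G = 4 + 6 = 10)
Z = -15 (Z = 3 - (10 - 1*(-8)) = 3 - (10 + 8) = 3 - 1*18 = 3 - 18 = -15)
l(r) = r + r**2
(l(Z) + (W*8 - 3))**2 = (-15*(1 - 15) + (-1*8 - 3))**2 = (-15*(-14) + (-8 - 3))**2 = (210 - 11)**2 = 199**2 = 39601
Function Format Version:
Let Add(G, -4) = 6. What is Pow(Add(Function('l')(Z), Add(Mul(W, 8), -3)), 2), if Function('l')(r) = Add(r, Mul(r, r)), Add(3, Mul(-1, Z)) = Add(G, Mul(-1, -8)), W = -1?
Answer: 39601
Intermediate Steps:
G = 10 (G = Add(4, 6) = 10)
Z = -15 (Z = Add(3, Mul(-1, Add(10, Mul(-1, -8)))) = Add(3, Mul(-1, Add(10, 8))) = Add(3, Mul(-1, 18)) = Add(3, -18) = -15)
Function('l')(r) = Add(r, Pow(r, 2))
Pow(Add(Function('l')(Z), Add(Mul(W, 8), -3)), 2) = Pow(Add(Mul(-15, Add(1, -15)), Add(Mul(-1, 8), -3)), 2) = Pow(Add(Mul(-15, -14), Add(-8, -3)), 2) = Pow(Add(210, -11), 2) = Pow(199, 2) = 39601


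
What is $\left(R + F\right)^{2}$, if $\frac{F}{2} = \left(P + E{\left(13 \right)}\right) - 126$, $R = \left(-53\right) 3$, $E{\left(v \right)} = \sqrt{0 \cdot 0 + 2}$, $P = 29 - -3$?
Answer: $120417 - 1388 \sqrt{2} \approx 1.1845 \cdot 10^{5}$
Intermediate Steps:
$P = 32$ ($P = 29 + 3 = 32$)
$E{\left(v \right)} = \sqrt{2}$ ($E{\left(v \right)} = \sqrt{0 + 2} = \sqrt{2}$)
$R = -159$
$F = -188 + 2 \sqrt{2}$ ($F = 2 \left(\left(32 + \sqrt{2}\right) - 126\right) = 2 \left(-94 + \sqrt{2}\right) = -188 + 2 \sqrt{2} \approx -185.17$)
$\left(R + F\right)^{2} = \left(-159 - \left(188 - 2 \sqrt{2}\right)\right)^{2} = \left(-347 + 2 \sqrt{2}\right)^{2}$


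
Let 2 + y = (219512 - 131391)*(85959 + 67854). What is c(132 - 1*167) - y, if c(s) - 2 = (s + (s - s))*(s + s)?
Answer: -13554152919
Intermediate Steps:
c(s) = 2 + 2*s**2 (c(s) = 2 + (s + (s - s))*(s + s) = 2 + (s + 0)*(2*s) = 2 + s*(2*s) = 2 + 2*s**2)
y = 13554155371 (y = -2 + (219512 - 131391)*(85959 + 67854) = -2 + 88121*153813 = -2 + 13554155373 = 13554155371)
c(132 - 1*167) - y = (2 + 2*(132 - 1*167)**2) - 1*13554155371 = (2 + 2*(132 - 167)**2) - 13554155371 = (2 + 2*(-35)**2) - 13554155371 = (2 + 2*1225) - 13554155371 = (2 + 2450) - 13554155371 = 2452 - 13554155371 = -13554152919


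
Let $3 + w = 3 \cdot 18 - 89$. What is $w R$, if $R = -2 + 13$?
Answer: $-418$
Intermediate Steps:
$w = -38$ ($w = -3 + \left(3 \cdot 18 - 89\right) = -3 + \left(54 - 89\right) = -3 - 35 = -38$)
$R = 11$
$w R = \left(-38\right) 11 = -418$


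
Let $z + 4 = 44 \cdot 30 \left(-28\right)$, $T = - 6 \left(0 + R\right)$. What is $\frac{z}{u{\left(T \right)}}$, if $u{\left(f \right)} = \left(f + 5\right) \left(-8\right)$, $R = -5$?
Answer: $\frac{9241}{70} \approx 132.01$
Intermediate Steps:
$T = 30$ ($T = - 6 \left(0 - 5\right) = \left(-6\right) \left(-5\right) = 30$)
$u{\left(f \right)} = -40 - 8 f$ ($u{\left(f \right)} = \left(5 + f\right) \left(-8\right) = -40 - 8 f$)
$z = -36964$ ($z = -4 + 44 \cdot 30 \left(-28\right) = -4 + 1320 \left(-28\right) = -4 - 36960 = -36964$)
$\frac{z}{u{\left(T \right)}} = - \frac{36964}{-40 - 240} = - \frac{36964}{-280} = \left(-36964\right) \left(- \frac{1}{280}\right) = \frac{9241}{70}$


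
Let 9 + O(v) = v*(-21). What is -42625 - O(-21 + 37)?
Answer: -42280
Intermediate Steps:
O(v) = -9 - 21*v (O(v) = -9 + v*(-21) = -9 - 21*v)
-42625 - O(-21 + 37) = -42625 - (-9 - 21*(-21 + 37)) = -42625 - (-9 - 21*16) = -42625 - (-9 - 336) = -42625 - 1*(-345) = -42625 + 345 = -42280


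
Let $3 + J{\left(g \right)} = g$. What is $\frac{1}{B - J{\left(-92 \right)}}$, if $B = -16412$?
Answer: $- \frac{1}{16317} \approx -6.1286 \cdot 10^{-5}$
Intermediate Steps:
$J{\left(g \right)} = -3 + g$
$\frac{1}{B - J{\left(-92 \right)}} = \frac{1}{-16412 - \left(-3 - 92\right)} = \frac{1}{-16412 - -95} = \frac{1}{-16412 + 95} = \frac{1}{-16317} = - \frac{1}{16317}$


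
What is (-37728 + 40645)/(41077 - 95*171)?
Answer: 2917/24832 ≈ 0.11747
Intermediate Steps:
(-37728 + 40645)/(41077 - 95*171) = 2917/(41077 - 16245) = 2917/24832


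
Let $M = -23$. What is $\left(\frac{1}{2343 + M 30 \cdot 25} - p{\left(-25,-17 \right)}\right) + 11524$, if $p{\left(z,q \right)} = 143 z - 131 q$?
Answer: $\frac{191882903}{14907} \approx 12872.0$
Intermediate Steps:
$p{\left(z,q \right)} = - 131 q + 143 z$
$\left(\frac{1}{2343 + M 30 \cdot 25} - p{\left(-25,-17 \right)}\right) + 11524 = \left(\frac{1}{2343 + \left(-23\right) 30 \cdot 25} - \left(\left(-131\right) \left(-17\right) + 143 \left(-25\right)\right)\right) + 11524 = \left(\frac{1}{2343 - 17250} - \left(2227 - 3575\right)\right) + 11524 = \left(\frac{1}{2343 - 17250} - -1348\right) + 11524 = \left(\frac{1}{-14907} + 1348\right) + 11524 = \left(- \frac{1}{14907} + 1348\right) + 11524 = \frac{20094635}{14907} + 11524 = \frac{191882903}{14907}$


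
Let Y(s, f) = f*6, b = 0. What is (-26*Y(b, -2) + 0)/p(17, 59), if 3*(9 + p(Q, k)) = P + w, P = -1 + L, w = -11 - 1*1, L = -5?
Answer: -104/5 ≈ -20.800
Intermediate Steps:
Y(s, f) = 6*f
w = -12 (w = -11 - 1 = -12)
P = -6 (P = -1 - 5 = -6)
p(Q, k) = -15 (p(Q, k) = -9 + (-6 - 12)/3 = -9 + (⅓)*(-18) = -9 - 6 = -15)
(-26*Y(b, -2) + 0)/p(17, 59) = (-156*(-2) + 0)/(-15) = (-26*(-12) + 0)*(-1/15) = (312 + 0)*(-1/15) = 312*(-1/15) = -104/5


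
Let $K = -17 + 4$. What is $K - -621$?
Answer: $608$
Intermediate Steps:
$K = -13$
$K - -621 = -13 - -621 = -13 + 621 = 608$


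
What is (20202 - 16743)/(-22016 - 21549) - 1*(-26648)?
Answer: 1160916661/43565 ≈ 26648.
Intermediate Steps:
(20202 - 16743)/(-22016 - 21549) - 1*(-26648) = 3459/(-43565) + 26648 = 3459*(-1/43565) + 26648 = -3459/43565 + 26648 = 1160916661/43565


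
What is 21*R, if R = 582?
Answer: 12222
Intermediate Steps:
21*R = 21*582 = 12222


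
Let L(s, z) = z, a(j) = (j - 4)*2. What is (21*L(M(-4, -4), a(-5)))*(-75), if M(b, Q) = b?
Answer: 28350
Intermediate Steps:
a(j) = -8 + 2*j (a(j) = (-4 + j)*2 = -8 + 2*j)
(21*L(M(-4, -4), a(-5)))*(-75) = (21*(-8 + 2*(-5)))*(-75) = (21*(-8 - 10))*(-75) = (21*(-18))*(-75) = -378*(-75) = 28350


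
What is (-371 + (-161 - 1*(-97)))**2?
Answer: 189225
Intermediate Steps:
(-371 + (-161 - 1*(-97)))**2 = (-371 + (-161 + 97))**2 = (-371 - 64)**2 = (-435)**2 = 189225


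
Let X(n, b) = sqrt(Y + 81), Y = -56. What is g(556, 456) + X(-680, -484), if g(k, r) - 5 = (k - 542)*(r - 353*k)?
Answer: -2741358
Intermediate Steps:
g(k, r) = 5 + (-542 + k)*(r - 353*k) (g(k, r) = 5 + (k - 542)*(r - 353*k) = 5 + (-542 + k)*(r - 353*k))
X(n, b) = 5 (X(n, b) = sqrt(-56 + 81) = sqrt(25) = 5)
g(556, 456) + X(-680, -484) = (5 - 542*456 - 353*556**2 + 191326*556 + 556*456) + 5 = (5 - 247152 - 353*309136 + 106377256 + 253536) + 5 = (5 - 247152 - 109125008 + 106377256 + 253536) + 5 = -2741363 + 5 = -2741358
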